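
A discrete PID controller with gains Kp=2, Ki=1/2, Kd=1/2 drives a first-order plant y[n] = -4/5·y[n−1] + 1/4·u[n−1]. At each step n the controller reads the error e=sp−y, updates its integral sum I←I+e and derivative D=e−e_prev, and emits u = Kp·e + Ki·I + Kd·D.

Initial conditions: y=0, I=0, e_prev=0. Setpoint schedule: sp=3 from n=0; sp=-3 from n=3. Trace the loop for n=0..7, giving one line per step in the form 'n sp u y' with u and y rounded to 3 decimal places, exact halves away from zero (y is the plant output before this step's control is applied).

(exact arithmetic carried between steps; '≈' marks a value shown rounded to 6 d.p. or computed from one; I and e_prev carry over from the previous line; the table rounds u and y to 3 d.p., halves away from zero)
n=0: y=0, sp=3, e=sp−y=3; I=3, D=e−e_prev=3; u=2·3+1/2·3+1/2·3=9; next y=-4/5·0+1/4·9=2.25
n=1: y=2.25, sp=3, e=sp−y=0.75; I=3.75, D=e−e_prev=-2.25; u=2·0.75+1/2·3.75+1/2·(-2.25)=2.25; next y=-4/5·2.25+1/4·2.25=-1.2375
n=2: y=-1.2375, sp=3, e=sp−y=4.2375; I=7.9875, D=e−e_prev=3.4875; u=2·4.2375+1/2·7.9875+1/2·3.4875=14.2125; next y=-4/5·(-1.2375)+1/4·14.2125=4.543125
n=3: y=4.543125, sp=-3, e=sp−y=-7.543125; I=0.444375, D=e−e_prev=-11.780625; u=2·(-7.543125)+1/2·0.444375+1/2·(-11.780625)=-20.754375; next y=-4/5·4.543125+1/4·(-20.754375)≈-8.823094
n=4: y≈-8.823094, sp=-3, e=sp−y≈5.823094; I≈6.267469, D=e−e_prev≈13.366219; u=2·5.823094+1/2·6.267469+1/2·13.366219≈21.463031; next y=-4/5·(-8.823094)+1/4·21.463031≈12.424233
n=5: y≈12.424233, sp=-3, e=sp−y≈-15.424233; I≈-9.156764, D=e−e_prev≈-21.247327; u=2·(-15.424233)+1/2·(-9.156764)+1/2·(-21.247327)≈-46.050511; next y=-4/5·12.424233+1/4·(-46.050511)≈-21.452014
n=6: y≈-21.452014, sp=-3, e=sp−y≈18.452014; I≈9.295250, D=e−e_prev≈33.876247; u=2·18.452014+1/2·9.295250+1/2·33.876247≈58.489776; next y=-4/5·(-21.452014)+1/4·58.489776≈31.784055
n=7: y≈31.784055, sp=-3, e=sp−y≈-34.784055; I≈-25.488805, D=e−e_prev≈-53.236069; u=2·(-34.784055)+1/2·(-25.488805)+1/2·(-53.236069)≈-108.930548; next y=-4/5·31.784055+1/4·(-108.930548)≈-52.659881

0 3 9.000 0.000
1 3 2.250 2.250
2 3 14.213 -1.238
3 -3 -20.754 4.543
4 -3 21.463 -8.823
5 -3 -46.051 12.424
6 -3 58.490 -21.452
7 -3 -108.931 31.784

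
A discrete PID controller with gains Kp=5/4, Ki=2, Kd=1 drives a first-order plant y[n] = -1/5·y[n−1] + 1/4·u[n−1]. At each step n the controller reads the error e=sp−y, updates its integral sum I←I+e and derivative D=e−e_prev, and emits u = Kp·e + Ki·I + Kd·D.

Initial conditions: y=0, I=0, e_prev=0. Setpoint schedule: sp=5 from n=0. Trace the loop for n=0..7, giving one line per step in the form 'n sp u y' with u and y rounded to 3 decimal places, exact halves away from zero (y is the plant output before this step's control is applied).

(exact arithmetic carried between steps; '≈' marks a value shown rounded to 6 d.p. or computed from one; I and e_prev carry over from the previous line; the table rounds u and y to 3 d.p., halves away from zero)
n=0: y=0, sp=5, e=sp−y=5; I=5, D=e−e_prev=5; u=5/4·5+2·5+1·5=21.25; next y=-1/5·0+1/4·21.25=5.3125
n=1: y=5.3125, sp=5, e=sp−y=-0.3125; I=4.6875, D=e−e_prev=-5.3125; u=5/4·(-0.3125)+2·4.6875+1·(-5.3125)=3.671875; next y=-1/5·5.3125+1/4·3.671875≈-0.144531
n=2: y≈-0.144531, sp=5, e=sp−y≈5.144531; I≈9.832031, D=e−e_prev≈5.457031; u=5/4·5.144531+2·9.832031+1·5.457031≈31.551758; next y=-1/5·(-0.144531)+1/4·31.551758≈7.916846
n=3: y≈7.916846, sp=5, e=sp−y≈-2.916846; I≈6.915186, D=e−e_prev≈-8.061377; u=5/4·(-2.916846)+2·6.915186+1·(-8.061377)≈2.122937; next y=-1/5·7.916846+1/4·2.122937≈-1.052635
n=4: y≈-1.052635, sp=5, e=sp−y≈6.052635; I≈12.967820, D=e−e_prev≈8.969481; u=5/4·6.052635+2·12.967820+1·8.969481≈42.470915; next y=-1/5·(-1.052635)+1/4·42.470915≈10.828256
n=5: y≈10.828256, sp=5, e=sp−y≈-5.828256; I≈7.139565, D=e−e_prev≈-11.880891; u=5/4·(-5.828256)+2·7.139565+1·(-11.880891)≈-4.887081; next y=-1/5·10.828256+1/4·(-4.887081)≈-3.387421
n=6: y≈-3.387421, sp=5, e=sp−y≈8.387421; I≈15.526986, D=e−e_prev≈14.215677; u=5/4·8.387421+2·15.526986+1·14.215677≈55.753926; next y=-1/5·(-3.387421)+1/4·55.753926≈14.615966
n=7: y≈14.615966, sp=5, e=sp−y≈-9.615966; I≈5.911020, D=e−e_prev≈-18.003387; u=5/4·(-9.615966)+2·5.911020+1·(-18.003387)≈-18.201304; next y=-1/5·14.615966+1/4·(-18.201304)≈-7.473519

0 5 21.250 0.000
1 5 3.672 5.313
2 5 31.552 -0.145
3 5 2.123 7.917
4 5 42.471 -1.053
5 5 -4.887 10.828
6 5 55.754 -3.387
7 5 -18.201 14.616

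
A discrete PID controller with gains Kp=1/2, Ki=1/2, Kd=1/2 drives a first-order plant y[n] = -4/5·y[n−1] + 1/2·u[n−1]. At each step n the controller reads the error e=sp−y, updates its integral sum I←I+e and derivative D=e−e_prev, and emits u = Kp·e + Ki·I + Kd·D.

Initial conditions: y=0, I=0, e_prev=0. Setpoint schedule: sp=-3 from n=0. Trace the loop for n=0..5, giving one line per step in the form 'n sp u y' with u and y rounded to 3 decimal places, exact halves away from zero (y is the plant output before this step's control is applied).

0 -3 -4.500 0.000
1 -3 -1.125 -2.250
2 -3 -7.856 1.238
3 -3 1.002 -4.918
4 -3 -15.147 4.436
5 -3 9.148 -11.122

(exact arithmetic carried between steps; '≈' marks a value shown rounded to 6 d.p. or computed from one; I and e_prev carry over from the previous line; the table rounds u and y to 3 d.p., halves away from zero)
n=0: y=0, sp=-3, e=sp−y=-3; I=-3, D=e−e_prev=-3; u=1/2·(-3)+1/2·(-3)+1/2·(-3)=-4.5; next y=-4/5·0+1/2·(-4.5)=-2.25
n=1: y=-2.25, sp=-3, e=sp−y=-0.75; I=-3.75, D=e−e_prev=2.25; u=1/2·(-0.75)+1/2·(-3.75)+1/2·2.25=-1.125; next y=-4/5·(-2.25)+1/2·(-1.125)=1.2375
n=2: y=1.2375, sp=-3, e=sp−y=-4.2375; I=-7.9875, D=e−e_prev=-3.4875; u=1/2·(-4.2375)+1/2·(-7.9875)+1/2·(-3.4875)=-7.85625; next y=-4/5·1.2375+1/2·(-7.85625)=-4.918125
n=3: y=-4.918125, sp=-3, e=sp−y=1.918125; I=-6.069375, D=e−e_prev=6.155625; u=1/2·1.918125+1/2·(-6.069375)+1/2·6.155625≈1.002188; next y=-4/5·(-4.918125)+1/2·1.002188≈4.435594
n=4: y≈4.435594, sp=-3, e=sp−y≈-7.435594; I≈-13.504969, D=e−e_prev≈-9.353719; u=1/2·(-7.435594)+1/2·(-13.504969)+1/2·(-9.353719)≈-15.147141; next y=-4/5·4.435594+1/2·(-15.147141)≈-11.122045
n=5: y≈-11.122045, sp=-3, e=sp−y≈8.122045; I≈-5.382923, D=e−e_prev≈15.557639; u=1/2·8.122045+1/2·(-5.382923)+1/2·15.557639≈9.148380; next y=-4/5·(-11.122045)+1/2·9.148380≈13.471826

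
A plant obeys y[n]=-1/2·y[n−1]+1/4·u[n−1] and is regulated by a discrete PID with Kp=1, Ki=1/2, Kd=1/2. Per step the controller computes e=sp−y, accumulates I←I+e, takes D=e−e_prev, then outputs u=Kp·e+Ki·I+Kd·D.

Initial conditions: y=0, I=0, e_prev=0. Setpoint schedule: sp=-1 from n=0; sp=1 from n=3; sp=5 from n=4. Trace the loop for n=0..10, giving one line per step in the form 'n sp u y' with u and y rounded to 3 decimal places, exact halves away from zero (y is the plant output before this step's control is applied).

0 -1 -2.000 0.000
1 -1 -1.000 -0.500
2 -1 -2.500 0.000
3 1 2.500 -0.625
4 5 6.875 0.938
5 5 7.063 1.250
6 5 9.313 1.141
7 5 9.953 1.758
8 5 12.180 1.609
9 5 12.539 2.240
10 5 14.686 2.015

(exact arithmetic carried between steps; '≈' marks a value shown rounded to 6 d.p. or computed from one; I and e_prev carry over from the previous line; the table rounds u and y to 3 d.p., halves away from zero)
n=0: y=0, sp=-1, e=sp−y=-1; I=-1, D=e−e_prev=-1; u=1·(-1)+1/2·(-1)+1/2·(-1)=-2; next y=-1/2·0+1/4·(-2)=-0.5
n=1: y=-0.5, sp=-1, e=sp−y=-0.5; I=-1.5, D=e−e_prev=0.5; u=1·(-0.5)+1/2·(-1.5)+1/2·0.5=-1; next y=-1/2·(-0.5)+1/4·(-1)=0
n=2: y=0, sp=-1, e=sp−y=-1; I=-2.5, D=e−e_prev=-0.5; u=1·(-1)+1/2·(-2.5)+1/2·(-0.5)=-2.5; next y=-1/2·0+1/4·(-2.5)=-0.625
n=3: y=-0.625, sp=1, e=sp−y=1.625; I=-0.875, D=e−e_prev=2.625; u=1·1.625+1/2·(-0.875)+1/2·2.625=2.5; next y=-1/2·(-0.625)+1/4·2.5=0.9375
n=4: y=0.9375, sp=5, e=sp−y=4.0625; I=3.1875, D=e−e_prev=2.4375; u=1·4.0625+1/2·3.1875+1/2·2.4375=6.875; next y=-1/2·0.9375+1/4·6.875=1.25
n=5: y=1.25, sp=5, e=sp−y=3.75; I=6.9375, D=e−e_prev=-0.3125; u=1·3.75+1/2·6.9375+1/2·(-0.3125)=7.0625; next y=-1/2·1.25+1/4·7.0625=1.140625
n=6: y=1.140625, sp=5, e=sp−y=3.859375; I=10.796875, D=e−e_prev=0.109375; u=1·3.859375+1/2·10.796875+1/2·0.109375=9.3125; next y=-1/2·1.140625+1/4·9.3125≈1.757813
n=7: y≈1.757813, sp=5, e=sp−y≈3.242188; I≈14.039063, D=e−e_prev≈-0.617188; u=1·3.242188+1/2·14.039063+1/2·(-0.617188)≈9.953125; next y=-1/2·1.757813+1/4·9.953125≈1.609375
n=8: y=1.609375, sp=5, e=sp−y=3.390625; I≈17.429688, D=e−e_prev≈0.148438; u=1·3.390625+1/2·17.429688+1/2·0.148438≈12.179688; next y=-1/2·1.609375+1/4·12.179688≈2.240234
n=9: y≈2.240234, sp=5, e=sp−y≈2.759766; I≈20.189453, D=e−e_prev≈-0.630859; u=1·2.759766+1/2·20.189453+1/2·(-0.630859)≈12.539063; next y=-1/2·2.240234+1/4·12.539063≈2.014648
n=10: y≈2.014648, sp=5, e=sp−y≈2.985352; I≈23.174805, D=e−e_prev≈0.225586; u=1·2.985352+1/2·23.174805+1/2·0.225586≈14.685547; next y=-1/2·2.014648+1/4·14.685547≈2.664063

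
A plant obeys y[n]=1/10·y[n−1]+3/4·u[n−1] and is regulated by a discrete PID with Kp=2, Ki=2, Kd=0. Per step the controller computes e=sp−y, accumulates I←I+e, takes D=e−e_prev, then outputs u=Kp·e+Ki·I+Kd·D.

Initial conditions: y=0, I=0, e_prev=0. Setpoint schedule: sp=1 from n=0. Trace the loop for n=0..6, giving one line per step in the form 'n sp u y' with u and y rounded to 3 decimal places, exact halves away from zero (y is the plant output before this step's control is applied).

0 1 4.000 0.000
1 1 -6.000 3.000
2 1 18.800 -4.200
3 1 -42.320 13.680
4 1 108.528 -30.372
5 1 -263.651 78.359
6 1 654.676 -189.903

(exact arithmetic carried between steps; '≈' marks a value shown rounded to 6 d.p. or computed from one; I and e_prev carry over from the previous line; the table rounds u and y to 3 d.p., halves away from zero)
n=0: y=0, sp=1, e=sp−y=1; I=1, D=e−e_prev=1; u=2·1+2·1+0·1=4; next y=1/10·0+3/4·4=3
n=1: y=3, sp=1, e=sp−y=-2; I=-1, D=e−e_prev=-3; u=2·(-2)+2·(-1)+0·(-3)=-6; next y=1/10·3+3/4·(-6)=-4.2
n=2: y=-4.2, sp=1, e=sp−y=5.2; I=4.2, D=e−e_prev=7.2; u=2·5.2+2·4.2+0·7.2=18.8; next y=1/10·(-4.2)+3/4·18.8=13.68
n=3: y=13.68, sp=1, e=sp−y=-12.68; I=-8.48, D=e−e_prev=-17.88; u=2·(-12.68)+2·(-8.48)+0·(-17.88)=-42.32; next y=1/10·13.68+3/4·(-42.32)=-30.372
n=4: y=-30.372, sp=1, e=sp−y=31.372; I=22.892, D=e−e_prev=44.052; u=2·31.372+2·22.892+0·44.052=108.528; next y=1/10·(-30.372)+3/4·108.528=78.3588
n=5: y=78.3588, sp=1, e=sp−y=-77.3588; I=-54.4668, D=e−e_prev=-108.7308; u=2·(-77.3588)+2·(-54.4668)+0·(-108.7308)=-263.6512; next y=1/10·78.3588+3/4·(-263.6512)=-189.90252
n=6: y=-189.90252, sp=1, e=sp−y=190.90252; I=136.43572, D=e−e_prev=268.26132; u=2·190.90252+2·136.43572+0·268.26132=654.67648; next y=1/10·(-189.90252)+3/4·654.67648=472.017108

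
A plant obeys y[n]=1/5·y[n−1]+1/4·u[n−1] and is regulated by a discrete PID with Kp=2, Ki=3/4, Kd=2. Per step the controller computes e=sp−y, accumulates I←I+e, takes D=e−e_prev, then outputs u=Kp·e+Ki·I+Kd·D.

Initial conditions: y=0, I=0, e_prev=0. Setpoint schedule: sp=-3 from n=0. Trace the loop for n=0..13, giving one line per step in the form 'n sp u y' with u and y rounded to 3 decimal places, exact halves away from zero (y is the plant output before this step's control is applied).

0 -3 -14.250 0.000
1 -3 6.422 -3.563
2 -3 -21.445 0.893
3 -3 13.405 -5.183
4 -3 -32.722 2.315
5 -3 25.940 -7.717
6 -3 -50.716 4.942
7 -3 47.649 -11.691
8 -3 -80.106 9.574
9 -3 84.501 -18.112
10 -3 -128.706 17.503
11 -3 146.495 -28.676
12 -3 -209.537 30.889
13 -3 250.378 -46.207

(exact arithmetic carried between steps; '≈' marks a value shown rounded to 6 d.p. or computed from one; I and e_prev carry over from the previous line; the table rounds u and y to 3 d.p., halves away from zero)
n=0: y=0, sp=-3, e=sp−y=-3; I=-3, D=e−e_prev=-3; u=2·(-3)+3/4·(-3)+2·(-3)=-14.25; next y=1/5·0+1/4·(-14.25)=-3.5625
n=1: y=-3.5625, sp=-3, e=sp−y=0.5625; I=-2.4375, D=e−e_prev=3.5625; u=2·0.5625+3/4·(-2.4375)+2·3.5625=6.421875; next y=1/5·(-3.5625)+1/4·6.421875≈0.892969
n=2: y≈0.892969, sp=-3, e=sp−y≈-3.892969; I≈-6.330469, D=e−e_prev≈-4.455469; u=2·(-3.892969)+3/4·(-6.330469)+2·(-4.455469)≈-21.444727; next y=1/5·0.892969+1/4·(-21.444727)≈-5.182588
n=3: y≈-5.182588, sp=-3, e=sp−y≈2.182588; I≈-4.147881, D=e−e_prev≈6.075557; u=2·2.182588+3/4·(-4.147881)+2·6.075557≈13.405378; next y=1/5·(-5.182588)+1/4·13.405378≈2.314827
n=4: y≈2.314827, sp=-3, e=sp−y≈-5.314827; I≈-9.462708, D=e−e_prev≈-7.497415; u=2·(-5.314827)+3/4·(-9.462708)+2·(-7.497415)≈-32.721515; next y=1/5·2.314827+1/4·(-32.721515)≈-7.717413
n=5: y≈-7.717413, sp=-3, e=sp−y≈4.717413; I≈-4.745295, D=e−e_prev≈10.032240; u=2·4.717413+3/4·(-4.745295)+2·10.032240≈25.940336; next y=1/5·(-7.717413)+1/4·25.940336≈4.941601
n=6: y≈4.941601, sp=-3, e=sp−y≈-7.941601; I≈-12.686896, D=e−e_prev≈-12.659015; u=2·(-7.941601)+3/4·(-12.686896)+2·(-12.659015)≈-50.716404; next y=1/5·4.941601+1/4·(-50.716404)≈-11.690781
n=7: y≈-11.690781, sp=-3, e=sp−y≈8.690781; I≈-3.996115, D=e−e_prev≈16.632382; u=2·8.690781+3/4·(-3.996115)+2·16.632382≈47.649240; next y=1/5·(-11.690781)+1/4·47.649240≈9.574154
n=8: y≈9.574154, sp=-3, e=sp−y≈-12.574154; I≈-16.570269, D=e−e_prev≈-21.264935; u=2·(-12.574154)+3/4·(-16.570269)+2·(-21.264935)≈-80.105878; next y=1/5·9.574154+1/4·(-80.105878)≈-18.111639
n=9: y≈-18.111639, sp=-3, e=sp−y≈15.111639; I≈-1.458630, D=e−e_prev≈27.685793; u=2·15.111639+3/4·(-1.458630)+2·27.685793≈84.500890; next y=1/5·(-18.111639)+1/4·84.500890≈17.502895
n=10: y≈17.502895, sp=-3, e=sp−y≈-20.502895; I≈-21.961525, D=e−e_prev≈-35.614534; u=2·(-20.502895)+3/4·(-21.961525)+2·(-35.614534)≈-128.706000; next y=1/5·17.502895+1/4·(-128.706000)≈-28.675921
n=11: y≈-28.675921, sp=-3, e=sp−y≈25.675921; I≈3.714396, D=e−e_prev≈46.178816; u=2·25.675921+3/4·3.714396+2·46.178816≈146.495271; next y=1/5·(-28.675921)+1/4·146.495271≈30.888634
n=12: y≈30.888634, sp=-3, e=sp−y≈-33.888634; I≈-30.174237, D=e−e_prev≈-59.564555; u=2·(-33.888634)+3/4·(-30.174237)+2·(-59.564555)≈-209.537054; next y=1/5·30.888634+1/4·(-209.537054)≈-46.206537
n=13: y≈-46.206537, sp=-3, e=sp−y≈43.206537; I≈13.032300, D=e−e_prev≈77.095170; u=2·43.206537+3/4·13.032300+2·77.095170≈250.377639; next y=1/5·(-46.206537)+1/4·250.377639≈53.353102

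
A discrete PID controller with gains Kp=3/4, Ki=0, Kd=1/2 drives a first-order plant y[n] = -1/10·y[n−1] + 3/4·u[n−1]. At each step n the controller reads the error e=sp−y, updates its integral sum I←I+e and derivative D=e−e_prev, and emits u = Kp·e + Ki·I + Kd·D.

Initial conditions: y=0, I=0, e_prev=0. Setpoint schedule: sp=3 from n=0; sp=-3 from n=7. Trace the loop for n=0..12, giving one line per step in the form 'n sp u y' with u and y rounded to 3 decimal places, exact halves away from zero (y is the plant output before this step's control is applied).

0 3 3.750 0.000
1 3 -1.266 2.813
2 3 5.194 -1.230
3 3 -3.389 4.019
4 3 7.939 -2.943
5 3 -7.032 6.248
6 3 12.748 -5.899
7 -3 -20.888 10.151
8 -3 23.677 -16.681
9 -3 -34.873 19.426
10 -3 42.584 -28.097
11 -3 -59.733 34.748
12 -3 75.467 -48.275

(exact arithmetic carried between steps; '≈' marks a value shown rounded to 6 d.p. or computed from one; I and e_prev carry over from the previous line; the table rounds u and y to 3 d.p., halves away from zero)
n=0: y=0, sp=3, e=sp−y=3; I=3, D=e−e_prev=3; u=3/4·3+0·3+1/2·3=3.75; next y=-1/10·0+3/4·3.75=2.8125
n=1: y=2.8125, sp=3, e=sp−y=0.1875; I=3.1875, D=e−e_prev=-2.8125; u=3/4·0.1875+0·3.1875+1/2·(-2.8125)=-1.265625; next y=-1/10·2.8125+3/4·(-1.265625)≈-1.230469
n=2: y≈-1.230469, sp=3, e=sp−y≈4.230469; I≈7.417969, D=e−e_prev≈4.042969; u=3/4·4.230469+0·7.417969+1/2·4.042969≈5.194336; next y=-1/10·(-1.230469)+3/4·5.194336≈4.018799
n=3: y≈4.018799, sp=3, e=sp−y≈-1.018799; I≈6.399170, D=e−e_prev≈-5.249268; u=3/4·(-1.018799)+0·6.399170+1/2·(-5.249268)≈-3.388733; next y=-1/10·4.018799+3/4·(-3.388733)≈-2.943430
n=4: y≈-2.943430, sp=3, e=sp−y≈5.943430; I≈12.342599, D=e−e_prev≈6.962228; u=3/4·5.943430+0·12.342599+1/2·6.962228≈7.938686; next y=-1/10·(-2.943430)+3/4·7.938686≈6.248358
n=5: y≈6.248358, sp=3, e=sp−y≈-3.248358; I≈9.094242, D=e−e_prev≈-9.191787; u=3/4·(-3.248358)+0·9.094242+1/2·(-9.191787)≈-7.032162; next y=-1/10·6.248358+3/4·(-7.032162)≈-5.898957
n=6: y≈-5.898957, sp=3, e=sp−y≈8.898957; I≈17.993199, D=e−e_prev≈12.147315; u=3/4·8.898957+0·17.993199+1/2·12.147315≈12.747875; next y=-1/10·(-5.898957)+3/4·12.747875≈10.150802
n=7: y≈10.150802, sp=-3, e=sp−y≈-13.150802; I≈4.842397, D=e−e_prev≈-22.049760; u=3/4·(-13.150802)+0·4.842397+1/2·(-22.049760)≈-20.887981; next y=-1/10·10.150802+3/4·(-20.887981)≈-16.681066
n=8: y≈-16.681066, sp=-3, e=sp−y≈13.681066; I≈18.523463, D=e−e_prev≈26.831869; u=3/4·13.681066+0·18.523463+1/2·26.831869≈23.676734; next y=-1/10·(-16.681066)+3/4·23.676734≈19.425657
n=9: y≈19.425657, sp=-3, e=sp−y≈-22.425657; I≈-3.902194, D=e−e_prev≈-36.106724; u=3/4·(-22.425657)+0·(-3.902194)+1/2·(-36.106724)≈-34.872605; next y=-1/10·19.425657+3/4·(-34.872605)≈-28.097019
n=10: y≈-28.097019, sp=-3, e=sp−y≈25.097019; I≈21.194825, D=e−e_prev≈47.522676; u=3/4·25.097019+0·21.194825+1/2·47.522676≈42.584103; next y=-1/10·(-28.097019)+3/4·42.584103≈34.747779
n=11: y≈34.747779, sp=-3, e=sp−y≈-37.747779; I≈-16.552954, D=e−e_prev≈-62.844798; u=3/4·(-37.747779)+0·(-16.552954)+1/2·(-62.844798)≈-59.733233; next y=-1/10·34.747779+3/4·(-59.733233)≈-48.274703
n=12: y≈-48.274703, sp=-3, e=sp−y≈45.274703; I≈28.721749, D=e−e_prev≈83.022482; u=3/4·45.274703+0·28.721749+1/2·83.022482≈75.467268; next y=-1/10·(-48.274703)+3/4·75.467268≈61.427921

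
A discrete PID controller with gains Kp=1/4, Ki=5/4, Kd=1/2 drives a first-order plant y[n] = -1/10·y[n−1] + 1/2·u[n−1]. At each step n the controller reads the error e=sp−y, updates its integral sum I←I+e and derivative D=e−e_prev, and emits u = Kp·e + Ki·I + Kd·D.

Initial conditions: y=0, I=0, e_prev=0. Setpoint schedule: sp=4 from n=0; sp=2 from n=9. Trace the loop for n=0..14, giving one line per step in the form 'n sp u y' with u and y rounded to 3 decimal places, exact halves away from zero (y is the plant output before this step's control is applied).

0 4 8.000 0.000
1 4 3.000 4.000
2 4 10.800 1.100
3 4 4.595 5.290
4 4 12.121 1.769
5 4 4.919 5.883
6 4 12.647 1.871
7 4 4.772 6.136
8 4 12.962 1.772
9 2 0.502 6.304
10 2 11.754 -0.380
11 2 -1.202 5.915
12 2 11.267 -1.193
13 2 -2.187 5.753
14 2 11.438 -1.669

(exact arithmetic carried between steps; '≈' marks a value shown rounded to 6 d.p. or computed from one; I and e_prev carry over from the previous line; the table rounds u and y to 3 d.p., halves away from zero)
n=0: y=0, sp=4, e=sp−y=4; I=4, D=e−e_prev=4; u=1/4·4+5/4·4+1/2·4=8; next y=-1/10·0+1/2·8=4
n=1: y=4, sp=4, e=sp−y=0; I=4, D=e−e_prev=-4; u=1/4·0+5/4·4+1/2·(-4)=3; next y=-1/10·4+1/2·3=1.1
n=2: y=1.1, sp=4, e=sp−y=2.9; I=6.9, D=e−e_prev=2.9; u=1/4·2.9+5/4·6.9+1/2·2.9=10.8; next y=-1/10·1.1+1/2·10.8=5.29
n=3: y=5.29, sp=4, e=sp−y=-1.29; I=5.61, D=e−e_prev=-4.19; u=1/4·(-1.29)+5/4·5.61+1/2·(-4.19)=4.595; next y=-1/10·5.29+1/2·4.595=1.7685
n=4: y=1.7685, sp=4, e=sp−y=2.2315; I=7.8415, D=e−e_prev=3.5215; u=1/4·2.2315+5/4·7.8415+1/2·3.5215=12.1205; next y=-1/10·1.7685+1/2·12.1205=5.8834
n=5: y=5.8834, sp=4, e=sp−y=-1.8834; I=5.9581, D=e−e_prev=-4.1149; u=1/4·(-1.8834)+5/4·5.9581+1/2·(-4.1149)=4.919325; next y=-1/10·5.8834+1/2·4.919325≈1.871323
n=6: y≈1.871323, sp=4, e=sp−y≈2.128678; I≈8.086778, D=e−e_prev≈4.012078; u=1/4·2.128678+5/4·8.086778+1/2·4.012078≈12.64668; next y=-1/10·1.871323+1/2·12.64668≈6.136208
n=7: y≈6.136208, sp=4, e=sp−y≈-2.136208; I≈5.950570, D=e−e_prev≈-4.264885; u=1/4·(-2.136208)+5/4·5.950570+1/2·(-4.264885)≈4.771718; next y=-1/10·6.136208+1/2·4.771718≈1.772238
n=8: y≈1.772238, sp=4, e=sp−y≈2.227762; I≈8.178332, D=e−e_prev≈4.363970; u=1/4·2.227762+5/4·8.178332+1/2·4.363970≈12.961840; next y=-1/10·1.772238+1/2·12.961840≈6.303696
n=9: y≈6.303696, sp=2, e=sp−y≈-4.303696; I≈3.874636, D=e−e_prev≈-6.531458; u=1/4·(-4.303696)+5/4·3.874636+1/2·(-6.531458)≈0.501641; next y=-1/10·6.303696+1/2·0.501641≈-0.379549
n=10: y≈-0.379549, sp=2, e=sp−y≈2.379549; I≈6.254185, D=e−e_prev≈6.683245; u=1/4·2.379549+5/4·6.254185+1/2·6.683245≈11.754240; next y=-1/10·(-0.379549)+1/2·11.754240≈5.915075
n=11: y≈5.915075, sp=2, e=sp−y≈-3.915075; I≈2.339109, D=e−e_prev≈-6.294624; u=1/4·(-3.915075)+5/4·2.339109+1/2·(-6.294624)≈-1.202194; next y=-1/10·5.915075+1/2·(-1.202194)≈-1.192605
n=12: y≈-1.192605, sp=2, e=sp−y≈3.192605; I≈5.531714, D=e−e_prev≈7.107680; u=1/4·3.192605+5/4·5.531714+1/2·7.107680≈11.266633; next y=-1/10·(-1.192605)+1/2·11.266633≈5.752577
n=13: y≈5.752577, sp=2, e=sp−y≈-3.752577; I≈1.779137, D=e−e_prev≈-6.945182; u=1/4·(-3.752577)+5/4·1.779137+1/2·(-6.945182)≈-2.186814; next y=-1/10·5.752577+1/2·(-2.186814)≈-1.668665
n=14: y≈-1.668665, sp=2, e=sp−y≈3.668665; I≈5.447802, D=e−e_prev≈7.421242; u=1/4·3.668665+5/4·5.447802+1/2·7.421242≈11.437539; next y=-1/10·(-1.668665)+1/2·11.437539≈5.885636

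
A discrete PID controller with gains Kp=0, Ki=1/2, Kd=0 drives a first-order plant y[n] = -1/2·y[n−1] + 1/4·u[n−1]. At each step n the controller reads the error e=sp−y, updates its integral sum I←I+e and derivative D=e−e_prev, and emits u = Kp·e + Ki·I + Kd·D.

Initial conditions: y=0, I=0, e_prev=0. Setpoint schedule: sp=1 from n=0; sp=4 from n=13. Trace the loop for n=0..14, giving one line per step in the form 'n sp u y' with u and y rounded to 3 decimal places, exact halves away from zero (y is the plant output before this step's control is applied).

(exact arithmetic carried between steps; '≈' marks a value shown rounded to 6 d.p. or computed from one; I and e_prev carry over from the previous line; the table rounds u and y to 3 d.p., halves away from zero)
n=0: y=0, sp=1, e=sp−y=1; I=1, D=e−e_prev=1; u=0·1+1/2·1+0·1=0.5; next y=-1/2·0+1/4·0.5=0.125
n=1: y=0.125, sp=1, e=sp−y=0.875; I=1.875, D=e−e_prev=-0.125; u=0·0.875+1/2·1.875+0·(-0.125)=0.9375; next y=-1/2·0.125+1/4·0.9375=0.171875
n=2: y=0.171875, sp=1, e=sp−y=0.828125; I=2.703125, D=e−e_prev=-0.046875; u=0·0.828125+1/2·2.703125+0·(-0.046875)≈1.351563; next y=-1/2·0.171875+1/4·1.351563≈0.251953
n=3: y≈0.251953, sp=1, e=sp−y≈0.748047; I≈3.451172, D=e−e_prev≈-0.080078; u=0·0.748047+1/2·3.451172+0·(-0.080078)≈1.725586; next y=-1/2·0.251953+1/4·1.725586≈0.305420
n=4: y≈0.305420, sp=1, e=sp−y≈0.694580; I≈4.145752, D=e−e_prev≈-0.053467; u=0·0.694580+1/2·4.145752+0·(-0.053467)≈2.072876; next y=-1/2·0.305420+1/4·2.072876≈0.365509
n=5: y≈0.365509, sp=1, e=sp−y≈0.634491; I≈4.780243, D=e−e_prev≈-0.060089; u=0·0.634491+1/2·4.780243+0·(-0.060089)≈2.390121; next y=-1/2·0.365509+1/4·2.390121≈0.414776
n=6: y≈0.414776, sp=1, e=sp−y≈0.585224; I≈5.365467, D=e−e_prev≈-0.049267; u=0·0.585224+1/2·5.365467+0·(-0.049267)≈2.682734; next y=-1/2·0.414776+1/4·2.682734≈0.463295
n=7: y≈0.463295, sp=1, e=sp−y≈0.536705; I≈5.902172, D=e−e_prev≈-0.048520; u=0·0.536705+1/2·5.902172+0·(-0.048520)≈2.951086; next y=-1/2·0.463295+1/4·2.951086≈0.506124
n=8: y≈0.506124, sp=1, e=sp−y≈0.493876; I≈6.396048, D=e−e_prev≈-0.042828; u=0·0.493876+1/2·6.396048+0·(-0.042828)≈3.198024; next y=-1/2·0.506124+1/4·3.198024≈0.546444
n=9: y≈0.546444, sp=1, e=sp−y≈0.453556; I≈6.849604, D=e−e_prev≈-0.040320; u=0·0.453556+1/2·6.849604+0·(-0.040320)≈3.424802; next y=-1/2·0.546444+1/4·3.424802≈0.582978
n=10: y≈0.582978, sp=1, e=sp−y≈0.417022; I≈7.266625, D=e−e_prev≈-0.036534; u=0·0.417022+1/2·7.266625+0·(-0.036534)≈3.633313; next y=-1/2·0.582978+1/4·3.633313≈0.616839
n=11: y≈0.616839, sp=1, e=sp−y≈0.383161; I≈7.649786, D=e−e_prev≈-0.033861; u=0·0.383161+1/2·7.649786+0·(-0.033861)≈3.824893; next y=-1/2·0.616839+1/4·3.824893≈0.647804
n=12: y≈0.647804, sp=1, e=sp−y≈0.352196; I≈8.001983, D=e−e_prev≈-0.030965; u=0·0.352196+1/2·8.001983+0·(-0.030965)≈4.000991; next y=-1/2·0.647804+1/4·4.000991≈0.676346
n=13: y≈0.676346, sp=4, e=sp−y≈3.323654; I≈11.325637, D=e−e_prev≈2.971458; u=0·3.323654+1/2·11.325637+0·2.971458≈5.662818; next y=-1/2·0.676346+1/4·5.662818≈1.077532
n=14: y≈1.077532, sp=4, e=sp−y≈2.922468; I≈14.248105, D=e−e_prev≈-0.401186; u=0·2.922468+1/2·14.248105+0·(-0.401186)≈7.124053; next y=-1/2·1.077532+1/4·7.124053≈1.242247

0 1 0.500 0.000
1 1 0.938 0.125
2 1 1.352 0.172
3 1 1.726 0.252
4 1 2.073 0.305
5 1 2.390 0.366
6 1 2.683 0.415
7 1 2.951 0.463
8 1 3.198 0.506
9 1 3.425 0.546
10 1 3.633 0.583
11 1 3.825 0.617
12 1 4.001 0.648
13 4 5.663 0.676
14 4 7.124 1.078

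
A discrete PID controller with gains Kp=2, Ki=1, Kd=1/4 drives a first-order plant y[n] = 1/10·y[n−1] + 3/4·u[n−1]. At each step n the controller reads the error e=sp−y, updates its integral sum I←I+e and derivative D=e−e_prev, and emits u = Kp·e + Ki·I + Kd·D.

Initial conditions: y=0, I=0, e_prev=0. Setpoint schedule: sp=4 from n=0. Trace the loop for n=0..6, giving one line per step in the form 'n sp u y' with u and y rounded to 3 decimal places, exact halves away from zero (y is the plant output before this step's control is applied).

0 4 13.000 0.000
1 4 -15.688 9.750
2 4 47.757 -10.791
3 4 -90.558 34.739
4 4 212.431 -64.445
5 4 -450.221 152.879
6 4 999.816 -322.378

(exact arithmetic carried between steps; '≈' marks a value shown rounded to 6 d.p. or computed from one; I and e_prev carry over from the previous line; the table rounds u and y to 3 d.p., halves away from zero)
n=0: y=0, sp=4, e=sp−y=4; I=4, D=e−e_prev=4; u=2·4+1·4+1/4·4=13; next y=1/10·0+3/4·13=9.75
n=1: y=9.75, sp=4, e=sp−y=-5.75; I=-1.75, D=e−e_prev=-9.75; u=2·(-5.75)+1·(-1.75)+1/4·(-9.75)=-15.6875; next y=1/10·9.75+3/4·(-15.6875)=-10.790625
n=2: y=-10.790625, sp=4, e=sp−y=14.790625; I=13.040625, D=e−e_prev=20.540625; u=2·14.790625+1·13.040625+1/4·20.540625≈47.757031; next y=1/10·(-10.790625)+3/4·47.757031≈34.738711
n=3: y≈34.738711, sp=4, e=sp−y≈-30.738711; I≈-17.698086, D=e−e_prev≈-45.529336; u=2·(-30.738711)+1·(-17.698086)+1/4·(-45.529336)≈-90.557842; next y=1/10·34.738711+3/4·(-90.557842)≈-64.444510
n=4: y≈-64.444510, sp=4, e=sp−y≈68.444510; I≈50.746424, D=e−e_prev≈99.183221; u=2·68.444510+1·50.746424+1/4·99.183221≈212.431250; next y=1/10·(-64.444510)+3/4·212.431250≈152.878987
n=5: y≈152.878987, sp=4, e=sp−y≈-148.878987; I≈-98.132562, D=e−e_prev≈-217.323497; u=2·(-148.878987)+1·(-98.132562)+1/4·(-217.323497)≈-450.221410; next y=1/10·152.878987+3/4·(-450.221410)≈-322.378159
n=6: y≈-322.378159, sp=4, e=sp−y≈326.378159; I≈228.245596, D=e−e_prev≈475.257145; u=2·326.378159+1·228.245596+1/4·475.257145≈999.816200; next y=1/10·(-322.378159)+3/4·999.816200≈717.624334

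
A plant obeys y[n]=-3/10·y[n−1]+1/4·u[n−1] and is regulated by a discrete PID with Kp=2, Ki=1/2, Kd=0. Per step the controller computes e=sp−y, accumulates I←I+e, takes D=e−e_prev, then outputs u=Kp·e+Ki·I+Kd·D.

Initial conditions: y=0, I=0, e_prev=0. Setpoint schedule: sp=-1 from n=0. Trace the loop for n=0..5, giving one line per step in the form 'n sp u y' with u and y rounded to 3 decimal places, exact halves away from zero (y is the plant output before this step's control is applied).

(exact arithmetic carried between steps; '≈' marks a value shown rounded to 6 d.p. or computed from one; I and e_prev carry over from the previous line; the table rounds u and y to 3 d.p., halves away from zero)
n=0: y=0, sp=-1, e=sp−y=-1; I=-1, D=e−e_prev=-1; u=2·(-1)+1/2·(-1)+0·(-1)=-2.5; next y=-3/10·0+1/4·(-2.5)=-0.625
n=1: y=-0.625, sp=-1, e=sp−y=-0.375; I=-1.375, D=e−e_prev=0.625; u=2·(-0.375)+1/2·(-1.375)+0·0.625=-1.4375; next y=-3/10·(-0.625)+1/4·(-1.4375)=-0.171875
n=2: y=-0.171875, sp=-1, e=sp−y=-0.828125; I=-2.203125, D=e−e_prev=-0.453125; u=2·(-0.828125)+1/2·(-2.203125)+0·(-0.453125)≈-2.757813; next y=-3/10·(-0.171875)+1/4·(-2.757813)≈-0.637891
n=3: y≈-0.637891, sp=-1, e=sp−y≈-0.362109; I≈-2.565234, D=e−e_prev≈0.466016; u=2·(-0.362109)+1/2·(-2.565234)+0·0.466016≈-2.006836; next y=-3/10·(-0.637891)+1/4·(-2.006836)≈-0.310342
n=4: y≈-0.310342, sp=-1, e=sp−y≈-0.689658; I≈-3.254893, D=e−e_prev≈-0.327549; u=2·(-0.689658)+1/2·(-3.254893)+0·(-0.327549)≈-3.006763; next y=-3/10·(-0.310342)+1/4·(-3.006763)≈-0.658588
n=5: y≈-0.658588, sp=-1, e=sp−y≈-0.341412; I≈-3.596304, D=e−e_prev≈0.348246; u=2·(-0.341412)+1/2·(-3.596304)+0·0.348246≈-2.480976; next y=-3/10·(-0.658588)+1/4·(-2.480976)≈-0.422668

0 -1 -2.500 0.000
1 -1 -1.438 -0.625
2 -1 -2.758 -0.172
3 -1 -2.007 -0.638
4 -1 -3.007 -0.310
5 -1 -2.481 -0.659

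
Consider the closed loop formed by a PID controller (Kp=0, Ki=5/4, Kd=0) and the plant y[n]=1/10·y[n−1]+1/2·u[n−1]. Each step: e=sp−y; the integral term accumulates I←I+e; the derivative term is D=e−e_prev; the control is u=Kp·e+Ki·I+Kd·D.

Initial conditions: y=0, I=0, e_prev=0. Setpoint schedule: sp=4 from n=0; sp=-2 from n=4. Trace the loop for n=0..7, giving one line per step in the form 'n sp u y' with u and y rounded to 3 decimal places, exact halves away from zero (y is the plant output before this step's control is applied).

(exact arithmetic carried between steps; '≈' marks a value shown rounded to 6 d.p. or computed from one; I and e_prev carry over from the previous line; the table rounds u and y to 3 d.p., halves away from zero)
n=0: y=0, sp=4, e=sp−y=4; I=4, D=e−e_prev=4; u=0·4+5/4·4+0·4=5; next y=1/10·0+1/2·5=2.5
n=1: y=2.5, sp=4, e=sp−y=1.5; I=5.5, D=e−e_prev=-2.5; u=0·1.5+5/4·5.5+0·(-2.5)=6.875; next y=1/10·2.5+1/2·6.875=3.6875
n=2: y=3.6875, sp=4, e=sp−y=0.3125; I=5.8125, D=e−e_prev=-1.1875; u=0·0.3125+5/4·5.8125+0·(-1.1875)=7.265625; next y=1/10·3.6875+1/2·7.265625≈4.001563
n=3: y≈4.001563, sp=4, e=sp−y≈-0.001563; I≈5.810938, D=e−e_prev≈-0.314063; u=0·(-0.001563)+5/4·5.810938+0·(-0.314063)≈7.263672; next y=1/10·4.001563+1/2·7.263672≈4.031992
n=4: y≈4.031992, sp=-2, e=sp−y≈-6.031992; I≈-0.221055, D=e−e_prev≈-6.030430; u=0·(-6.031992)+5/4·(-0.221055)+0·(-6.030430)≈-0.276318; next y=1/10·4.031992+1/2·(-0.276318)≈0.265040
n=5: y≈0.265040, sp=-2, e=sp−y≈-2.265040; I≈-2.486095, D=e−e_prev≈3.766952; u=0·(-2.265040)+5/4·(-2.486095)+0·3.766952≈-3.107618; next y=1/10·0.265040+1/2·(-3.107618)≈-1.527305
n=6: y≈-1.527305, sp=-2, e=sp−y≈-0.472695; I≈-2.958790, D=e−e_prev≈1.792345; u=0·(-0.472695)+5/4·(-2.958790)+0·1.792345≈-3.698487; next y=1/10·(-1.527305)+1/2·(-3.698487)≈-2.001974
n=7: y≈-2.001974, sp=-2, e=sp−y≈0.001974; I≈-2.956816, D=e−e_prev≈0.474669; u=0·0.001974+5/4·(-2.956816)+0·0.474669≈-3.696019; next y=1/10·(-2.001974)+1/2·(-3.696019)≈-2.048207

0 4 5.000 0.000
1 4 6.875 2.500
2 4 7.266 3.688
3 4 7.264 4.002
4 -2 -0.276 4.032
5 -2 -3.108 0.265
6 -2 -3.698 -1.527
7 -2 -3.696 -2.002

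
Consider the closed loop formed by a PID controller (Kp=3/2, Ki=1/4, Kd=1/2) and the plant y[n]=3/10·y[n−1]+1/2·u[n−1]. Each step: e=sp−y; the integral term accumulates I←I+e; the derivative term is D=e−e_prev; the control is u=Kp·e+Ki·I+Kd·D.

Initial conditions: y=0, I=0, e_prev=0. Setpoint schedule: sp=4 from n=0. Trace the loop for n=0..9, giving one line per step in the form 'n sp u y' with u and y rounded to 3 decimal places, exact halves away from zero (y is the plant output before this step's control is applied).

(exact arithmetic carried between steps; '≈' marks a value shown rounded to 6 d.p. or computed from one; I and e_prev carry over from the previous line; the table rounds u and y to 3 d.p., halves away from zero)
n=0: y=0, sp=4, e=sp−y=4; I=4, D=e−e_prev=4; u=3/2·4+1/4·4+1/2·4=9; next y=3/10·0+1/2·9=4.5
n=1: y=4.5, sp=4, e=sp−y=-0.5; I=3.5, D=e−e_prev=-4.5; u=3/2·(-0.5)+1/4·3.5+1/2·(-4.5)=-2.125; next y=3/10·4.5+1/2·(-2.125)=0.2875
n=2: y=0.2875, sp=4, e=sp−y=3.7125; I=7.2125, D=e−e_prev=4.2125; u=3/2·3.7125+1/4·7.2125+1/2·4.2125=9.478125; next y=3/10·0.2875+1/2·9.478125≈4.825313
n=3: y≈4.825313, sp=4, e=sp−y≈-0.825313; I≈6.387188, D=e−e_prev≈-4.537813; u=3/2·(-0.825313)+1/4·6.387188+1/2·(-4.537813)≈-1.910078; next y=3/10·4.825313+1/2·(-1.910078)≈0.492555
n=4: y≈0.492555, sp=4, e=sp−y≈3.507445; I≈9.894633, D=e−e_prev≈4.332758; u=3/2·3.507445+1/4·9.894633+1/2·4.332758≈9.901205; next y=3/10·0.492555+1/2·9.901205≈5.098369
n=5: y≈5.098369, sp=4, e=sp−y≈-1.098369; I≈8.796264, D=e−e_prev≈-4.605814; u=3/2·(-1.098369)+1/4·8.796264+1/2·(-4.605814)≈-1.751395; next y=3/10·5.098369+1/2·(-1.751395)≈0.653813
n=6: y≈0.653813, sp=4, e=sp−y≈3.346187; I≈12.142450, D=e−e_prev≈4.444556; u=3/2·3.346187+1/4·12.142450+1/2·4.444556≈10.277170; next y=3/10·0.653813+1/2·10.277170≈5.334729
n=7: y≈5.334729, sp=4, e=sp−y≈-1.334729; I≈10.807721, D=e−e_prev≈-4.680916; u=3/2·(-1.334729)+1/4·10.807721+1/2·(-4.680916)≈-1.640621; next y=3/10·5.334729+1/2·(-1.640621)≈0.780108
n=8: y≈0.780108, sp=4, e=sp−y≈3.219892; I≈14.027613, D=e−e_prev≈4.554621; u=3/2·3.219892+1/4·14.027613+1/2·4.554621≈10.614052; next y=3/10·0.780108+1/2·10.614052≈5.541058
n=9: y≈5.541058, sp=4, e=sp−y≈-1.541058; I≈12.486555, D=e−e_prev≈-4.760950; u=3/2·(-1.541058)+1/4·12.486555+1/2·(-4.760950)≈-1.570424; next y=3/10·5.541058+1/2·(-1.570424)≈0.877106

0 4 9.000 0.000
1 4 -2.125 4.500
2 4 9.478 0.288
3 4 -1.910 4.825
4 4 9.901 0.493
5 4 -1.751 5.098
6 4 10.277 0.654
7 4 -1.641 5.335
8 4 10.614 0.780
9 4 -1.570 5.541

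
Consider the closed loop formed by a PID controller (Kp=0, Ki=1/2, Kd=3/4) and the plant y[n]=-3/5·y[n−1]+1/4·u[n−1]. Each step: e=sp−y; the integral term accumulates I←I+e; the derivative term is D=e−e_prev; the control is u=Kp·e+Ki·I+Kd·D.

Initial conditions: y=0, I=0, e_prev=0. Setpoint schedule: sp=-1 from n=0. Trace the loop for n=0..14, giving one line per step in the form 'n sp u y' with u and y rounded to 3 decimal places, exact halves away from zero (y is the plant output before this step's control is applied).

(exact arithmetic carried between steps; '≈' marks a value shown rounded to 6 d.p. or computed from one; I and e_prev carry over from the previous line; the table rounds u and y to 3 d.p., halves away from zero)
n=0: y=0, sp=-1, e=sp−y=-1; I=-1, D=e−e_prev=-1; u=0·(-1)+1/2·(-1)+3/4·(-1)=-1.25; next y=-3/5·0+1/4·(-1.25)=-0.3125
n=1: y=-0.3125, sp=-1, e=sp−y=-0.6875; I=-1.6875, D=e−e_prev=0.3125; u=0·(-0.6875)+1/2·(-1.6875)+3/4·0.3125=-0.609375; next y=-3/5·(-0.3125)+1/4·(-0.609375)≈0.035156
n=2: y≈0.035156, sp=-1, e=sp−y≈-1.035156; I≈-2.722656, D=e−e_prev≈-0.347656; u=0·(-1.035156)+1/2·(-2.722656)+3/4·(-0.347656)≈-1.622070; next y=-3/5·0.035156+1/4·(-1.622070)≈-0.426611
n=3: y≈-0.426611, sp=-1, e=sp−y≈-0.573389; I≈-3.296045, D=e−e_prev≈0.461768; u=0·(-0.573389)+1/2·(-3.296045)+3/4·0.461768≈-1.301697; next y=-3/5·(-0.426611)+1/4·(-1.301697)≈-0.069457
n=4: y≈-0.069457, sp=-1, e=sp−y≈-0.930543; I≈-4.226588, D=e−e_prev≈-0.357154; u=0·(-0.930543)+1/2·(-4.226588)+3/4·(-0.357154)≈-2.381159; next y=-3/5·(-0.069457)+1/4·(-2.381159)≈-0.553615
n=5: y≈-0.553615, sp=-1, e=sp−y≈-0.446385; I≈-4.672972, D=e−e_prev≈0.484158; u=0·(-0.446385)+1/2·(-4.672972)+3/4·0.484158≈-1.973368; next y=-3/5·(-0.553615)+1/4·(-1.973368)≈-0.161173
n=6: y≈-0.161173, sp=-1, e=sp−y≈-0.838827; I≈-5.511799, D=e−e_prev≈-0.392443; u=0·(-0.838827)+1/2·(-5.511799)+3/4·(-0.392443)≈-3.050232; next y=-3/5·(-0.161173)+1/4·(-3.050232)≈-0.665854
n=7: y≈-0.665854, sp=-1, e=sp−y≈-0.334146; I≈-5.845945, D=e−e_prev≈0.504682; u=0·(-0.334146)+1/2·(-5.845945)+3/4·0.504682≈-2.544461; next y=-3/5·(-0.665854)+1/4·(-2.544461)≈-0.236603
n=8: y≈-0.236603, sp=-1, e=sp−y≈-0.763397; I≈-6.609342, D=e−e_prev≈-0.429252; u=0·(-0.763397)+1/2·(-6.609342)+3/4·(-0.429252)≈-3.626610; next y=-3/5·(-0.236603)+1/4·(-3.626610)≈-0.764691
n=9: y≈-0.764691, sp=-1, e=sp−y≈-0.235309; I≈-6.844652, D=e−e_prev≈0.528088; u=0·(-0.235309)+1/2·(-6.844652)+3/4·0.528088≈-3.026260; next y=-3/5·(-0.764691)+1/4·(-3.026260)≈-0.297750
n=10: y≈-0.297750, sp=-1, e=sp−y≈-0.702250; I≈-7.546901, D=e−e_prev≈-0.466940; u=0·(-0.702250)+1/2·(-7.546901)+3/4·(-0.466940)≈-4.123656; next y=-3/5·(-0.297750)+1/4·(-4.123656)≈-0.852264
n=11: y≈-0.852264, sp=-1, e=sp−y≈-0.147736; I≈-7.694637, D=e−e_prev≈0.554513; u=0·(-0.147736)+1/2·(-7.694637)+3/4·0.554513≈-3.431434; next y=-3/5·(-0.852264)+1/4·(-3.431434)≈-0.346500
n=12: y≈-0.346500, sp=-1, e=sp−y≈-0.653500; I≈-8.348137, D=e−e_prev≈-0.505763; u=0·(-0.653500)+1/2·(-8.348137)+3/4·(-0.505763)≈-4.553391; next y=-3/5·(-0.346500)+1/4·(-4.553391)≈-0.930448
n=13: y≈-0.930448, sp=-1, e=sp−y≈-0.069552; I≈-8.417690, D=e−e_prev≈0.583947; u=0·(-0.069552)+1/2·(-8.417690)+3/4·0.583947≈-3.770884; next y=-3/5·(-0.930448)+1/4·(-3.770884)≈-0.384452
n=14: y≈-0.384452, sp=-1, e=sp−y≈-0.615548; I≈-9.033237, D=e−e_prev≈-0.545995; u=0·(-0.615548)+1/2·(-9.033237)+3/4·(-0.545995)≈-4.926115; next y=-3/5·(-0.384452)+1/4·(-4.926115)≈-1.000857

0 -1 -1.250 0.000
1 -1 -0.609 -0.313
2 -1 -1.622 0.035
3 -1 -1.302 -0.427
4 -1 -2.381 -0.069
5 -1 -1.973 -0.554
6 -1 -3.050 -0.161
7 -1 -2.544 -0.666
8 -1 -3.627 -0.237
9 -1 -3.026 -0.765
10 -1 -4.124 -0.298
11 -1 -3.431 -0.852
12 -1 -4.553 -0.347
13 -1 -3.771 -0.930
14 -1 -4.926 -0.384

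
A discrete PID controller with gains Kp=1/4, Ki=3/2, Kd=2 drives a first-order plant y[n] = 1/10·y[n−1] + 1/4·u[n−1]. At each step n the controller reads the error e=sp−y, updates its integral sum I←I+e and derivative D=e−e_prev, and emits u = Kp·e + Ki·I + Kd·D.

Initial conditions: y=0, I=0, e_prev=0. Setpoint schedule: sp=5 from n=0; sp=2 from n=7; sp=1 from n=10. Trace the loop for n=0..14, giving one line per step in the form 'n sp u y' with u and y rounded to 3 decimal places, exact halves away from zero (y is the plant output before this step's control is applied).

(exact arithmetic carried between steps; '≈' marks a value shown rounded to 6 d.p. or computed from one; I and e_prev carry over from the previous line; the table rounds u and y to 3 d.p., halves away from zero)
n=0: y=0, sp=5, e=sp−y=5; I=5, D=e−e_prev=5; u=1/4·5+3/2·5+2·5=18.75; next y=1/10·0+1/4·18.75=4.6875
n=1: y=4.6875, sp=5, e=sp−y=0.3125; I=5.3125, D=e−e_prev=-4.6875; u=1/4·0.3125+3/2·5.3125+2·(-4.6875)=-1.328125; next y=1/10·4.6875+1/4·(-1.328125)≈0.136719
n=2: y≈0.136719, sp=5, e=sp−y≈4.863281; I≈10.175781, D=e−e_prev≈4.550781; u=1/4·4.863281+3/2·10.175781+2·4.550781≈25.581055; next y=1/10·0.136719+1/4·25.581055≈6.408936
n=3: y≈6.408936, sp=5, e=sp−y≈-1.408936; I≈8.766846, D=e−e_prev≈-6.272217; u=1/4·(-1.408936)+3/2·8.766846+2·(-6.272217)≈0.253601; next y=1/10·6.408936+1/4·0.253601≈0.704294
n=4: y≈0.704294, sp=5, e=sp−y≈4.295706; I≈13.062552, D=e−e_prev≈5.704642; u=1/4·4.295706+3/2·13.062552+2·5.704642≈32.077038; next y=1/10·0.704294+1/4·32.077038≈8.089689
n=5: y≈8.089689, sp=5, e=sp−y≈-3.089689; I≈9.972863, D=e−e_prev≈-7.385395; u=1/4·(-3.089689)+3/2·9.972863+2·(-7.385395)≈-0.583918; next y=1/10·8.089689+1/4·(-0.583918)≈0.662989
n=6: y≈0.662989, sp=5, e=sp−y≈4.337011; I≈14.309874, D=e−e_prev≈7.426699; u=1/4·4.337011+3/2·14.309874+2·7.426699≈37.402462; next y=1/10·0.662989+1/4·37.402462≈9.416914
n=7: y≈9.416914, sp=2, e=sp−y≈-7.416914; I≈6.892959, D=e−e_prev≈-11.753925; u=1/4·(-7.416914)+3/2·6.892959+2·(-11.753925)≈-15.022640; next y=1/10·9.416914+1/4·(-15.022640)≈-2.813968
n=8: y≈-2.813968, sp=2, e=sp−y≈4.813968; I≈11.706928, D=e−e_prev≈12.230883; u=1/4·4.813968+3/2·11.706928+2·12.230883≈43.225649; next y=1/10·(-2.813968)+1/4·43.225649≈10.525015
n=9: y≈10.525015, sp=2, e=sp−y≈-8.525015; I≈3.181912, D=e−e_prev≈-13.338984; u=1/4·(-8.525015)+3/2·3.181912+2·(-13.338984)≈-24.036353; next y=1/10·10.525015+1/4·(-24.036353)≈-4.956587
n=10: y≈-4.956587, sp=1, e=sp−y≈5.956587; I≈9.138499, D=e−e_prev≈14.481602; u=1/4·5.956587+3/2·9.138499+2·14.481602≈44.160100; next y=1/10·(-4.956587)+1/4·44.160100≈10.544366
n=11: y≈10.544366, sp=1, e=sp−y≈-9.544366; I≈-0.405867, D=e−e_prev≈-15.500953; u=1/4·(-9.544366)+3/2·(-0.405867)+2·(-15.500953)≈-33.996799; next y=1/10·10.544366+1/4·(-33.996799)≈-7.444763
n=12: y≈-7.444763, sp=1, e=sp−y≈8.444763; I≈8.038896, D=e−e_prev≈17.989129; u=1/4·8.444763+3/2·8.038896+2·17.989129≈50.147793; next y=1/10·(-7.444763)+1/4·50.147793≈11.792472
n=13: y≈11.792472, sp=1, e=sp−y≈-10.792472; I≈-2.753576, D=e−e_prev≈-19.237235; u=1/4·(-10.792472)+3/2·(-2.753576)+2·(-19.237235)≈-45.302952; next y=1/10·11.792472+1/4·(-45.302952)≈-10.146491
n=14: y≈-10.146491, sp=1, e=sp−y≈11.146491; I≈8.392915, D=e−e_prev≈21.938963; u=1/4·11.146491+3/2·8.392915+2·21.938963≈59.253920; next y=1/10·(-10.146491)+1/4·59.253920≈13.798831

0 5 18.750 0.000
1 5 -1.328 4.688
2 5 25.581 0.137
3 5 0.254 6.409
4 5 32.077 0.704
5 5 -0.584 8.090
6 5 37.402 0.663
7 2 -15.023 9.417
8 2 43.226 -2.814
9 2 -24.036 10.525
10 1 44.160 -4.957
11 1 -33.997 10.544
12 1 50.148 -7.445
13 1 -45.303 11.792
14 1 59.254 -10.146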